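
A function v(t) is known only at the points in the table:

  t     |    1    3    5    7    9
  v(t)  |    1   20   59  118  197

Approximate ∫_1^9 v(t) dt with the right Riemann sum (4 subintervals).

788

Δt = 2.
Sum = 2·[20 + 59 + 118 + 197] = 788.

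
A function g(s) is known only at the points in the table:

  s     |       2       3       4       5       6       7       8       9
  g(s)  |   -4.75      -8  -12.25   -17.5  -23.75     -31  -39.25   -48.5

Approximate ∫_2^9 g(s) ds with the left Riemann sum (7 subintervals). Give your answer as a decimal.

Δs = 1.
Sum = 1·[(-4.75) + (-8) + (-12.25) + (-17.5) + (-23.75) + (-31) + (-39.25)] = -136.5.

-136.5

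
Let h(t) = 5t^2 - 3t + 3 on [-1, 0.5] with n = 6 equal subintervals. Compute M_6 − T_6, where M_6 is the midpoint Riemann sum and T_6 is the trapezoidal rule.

M_6 = 7.4609375.
T_6 = 7.578125.
M_6 − T_6 = -0.1171875.

-0.1171875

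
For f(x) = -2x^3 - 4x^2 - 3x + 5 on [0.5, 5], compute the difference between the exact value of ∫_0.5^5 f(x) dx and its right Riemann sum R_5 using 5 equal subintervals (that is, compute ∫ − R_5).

Exact integral: ∫_0.5^5 f(x) dx = -493.59375.
R_5 = -669.06.
Error = -493.59375 − (-669.06) = 175.46625.

175.46625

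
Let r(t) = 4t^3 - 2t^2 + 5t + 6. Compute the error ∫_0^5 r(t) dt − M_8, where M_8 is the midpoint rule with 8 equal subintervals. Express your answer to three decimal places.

Exact integral: ∫_0^5 r(t) dt ≈ 634.16667.
M_8 = 629.609375.
Error ≈ 634.16667 − 629.609375 ≈ 4.557.

4.557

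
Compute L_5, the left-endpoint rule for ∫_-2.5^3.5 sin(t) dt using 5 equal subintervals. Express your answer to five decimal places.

Δt = (3.5 − (-2.5))/5 = 1.2.
Left endpoints: -2.5, -1.3, -0.1, 1.1, 2.3.
f(-2.5) ≈ -0.59847, f(-1.3) ≈ -0.96356, f(-0.1) ≈ -0.09983, f(1.1) ≈ 0.89121, f(2.3) ≈ 0.74571.
Sum = Δt · [f(-2.5) + f(-1.3) + f(-0.1) + f(1.1) + f(2.3)].
Sum ≈ -0.02994.

-0.02994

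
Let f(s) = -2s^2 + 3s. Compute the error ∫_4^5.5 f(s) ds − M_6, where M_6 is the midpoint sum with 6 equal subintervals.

Exact integral: ∫_4^5.5 f(s) ds = -46.875.
M_6 = -46.859375.
Error = -46.875 − (-46.859375) = -0.015625.

-0.015625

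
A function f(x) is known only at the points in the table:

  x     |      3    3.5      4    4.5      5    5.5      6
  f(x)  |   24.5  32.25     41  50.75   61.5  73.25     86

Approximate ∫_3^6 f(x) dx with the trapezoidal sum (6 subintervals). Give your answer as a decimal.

157

Δx = 0.5.
T_6 = (0.5/2)·[24.5 + 2·32.25 + 2·41 + 2·50.75 + 2·61.5 + 2·73.25 + 86] = 157.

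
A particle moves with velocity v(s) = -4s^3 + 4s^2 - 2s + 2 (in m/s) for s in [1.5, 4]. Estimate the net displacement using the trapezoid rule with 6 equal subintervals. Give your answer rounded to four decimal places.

Δs = (4 − 1.5)/6 = 5/12.
v(1.5) = -5.5, v(23/12) = -6611/432, v(7/3) = -856/27, v(2.75) = -56.4375, v(19/6) = -4927/54, v(43/12) = -59551/432, v(4) = -198.
T_6 = (Δs/2)·[v(s_0) + 2v(s_1) + ... + 2v(s_{5}) + v(s_6)].
Sum ≈ -180.9520.

-180.9520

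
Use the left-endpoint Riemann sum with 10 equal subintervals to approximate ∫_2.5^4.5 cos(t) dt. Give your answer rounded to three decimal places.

-1.630

Δt = (4.5 − 2.5)/10 = 0.2.
Left endpoints: 2.5, 2.7, 2.9, 3.1, 3.3, 3.5, 3.7, 3.9, 4.1, 4.3.
f(2.5) ≈ -0.801, f(2.7) ≈ -0.904, f(2.9) ≈ -0.971, f(3.1) ≈ -0.999, f(3.3) ≈ -0.987, f(3.5) ≈ -0.936, f(3.7) ≈ -0.848, f(3.9) ≈ -0.726, f(4.1) ≈ -0.575, f(4.3) ≈ -0.401.
Sum = Δt · [f(2.5) + f(2.7) + f(2.9) + ...].
Sum ≈ -1.630.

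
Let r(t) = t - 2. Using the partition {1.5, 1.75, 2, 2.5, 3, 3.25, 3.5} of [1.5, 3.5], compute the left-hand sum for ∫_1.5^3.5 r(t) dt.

Subinterval widths: 0.25, 0.25, 0.5, 0.5, 0.25, 0.25.
Left endpoints: 1.5, 1.75, 2, 2.5, 3, 3.25.
r(1.5) = -0.5, r(1.75) = -0.25, r(2) = 0, r(2.5) = 0.5, r(3) = 1, r(3.25) = 1.25.
Sum = Σ Δt_i · r(t_i).
Sum = 0.625.

0.625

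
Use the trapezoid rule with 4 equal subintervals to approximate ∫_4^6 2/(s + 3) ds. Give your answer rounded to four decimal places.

0.5030

Δs = (6 − 4)/4 = 0.5.
f(4) = 2/7, f(4.5) = 4/15, f(5) = 0.25, f(5.5) = 4/17, f(6) = 2/9.
T_4 = (Δs/2)·[f(s_0) + 2f(s_1) + 2f(s_2) + 2f(s_3) + f(s_4)].
Sum ≈ 0.5030.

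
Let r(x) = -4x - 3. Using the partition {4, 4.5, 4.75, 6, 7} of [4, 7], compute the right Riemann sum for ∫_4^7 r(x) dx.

-80.75

Subinterval widths: 0.5, 0.25, 1.25, 1.
Right endpoints: 4.5, 4.75, 6, 7.
r(4.5) = -21, r(4.75) = -22, r(6) = -27, r(7) = -31.
Sum = Σ Δx_i · r(x_i).
Sum = -80.75.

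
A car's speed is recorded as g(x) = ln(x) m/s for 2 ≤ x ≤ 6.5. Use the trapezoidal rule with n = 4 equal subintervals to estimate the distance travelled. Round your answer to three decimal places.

6.244

Δx = (6.5 − 2)/4 = 1.125.
g(2) ≈ 0.693, g(3.125) ≈ 1.139, g(4.25) ≈ 1.447, g(5.375) ≈ 1.682, g(6.5) ≈ 1.872.
T_4 = (Δx/2)·[g(x_0) + 2g(x_1) + 2g(x_2) + 2g(x_3) + g(x_4)].
Sum ≈ 6.244.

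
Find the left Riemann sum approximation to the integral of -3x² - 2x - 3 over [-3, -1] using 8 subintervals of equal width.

Δx = (-1 − (-3))/8 = 0.25.
Left endpoints: -3, -2.75, -2.5, -2.25, -2, -1.75, -1.5, -1.25.
f(-3) = -24, f(-2.75) = -20.1875, f(-2.5) = -16.75, f(-2.25) = -13.6875, f(-2) = -11, f(-1.75) = -8.6875, f(-1.5) = -6.75, f(-1.25) = -5.1875.
Sum = Δx · [f(-3) + f(-2.75) + f(-2.5) + ...].
Sum = -26.5625.

-26.5625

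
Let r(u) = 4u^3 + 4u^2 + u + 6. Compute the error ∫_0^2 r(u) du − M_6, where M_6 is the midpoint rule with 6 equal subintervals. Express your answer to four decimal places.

Exact integral: ∫_0^2 r(u) du ≈ 40.666667.
M_6 ≈ 40.370370.
Error ≈ 40.666667 − 40.370370 ≈ 0.2963.

0.2963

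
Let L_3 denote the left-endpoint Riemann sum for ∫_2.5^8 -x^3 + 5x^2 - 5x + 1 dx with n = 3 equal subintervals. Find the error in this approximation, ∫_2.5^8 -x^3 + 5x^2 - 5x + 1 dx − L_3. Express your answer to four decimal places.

Exact integral: ∫_2.5^8 f(x) dx ≈ -325.817708.
L_3 ≈ -143.407407.
Error ≈ -325.817708 − (-143.407407) ≈ -182.4103.

-182.4103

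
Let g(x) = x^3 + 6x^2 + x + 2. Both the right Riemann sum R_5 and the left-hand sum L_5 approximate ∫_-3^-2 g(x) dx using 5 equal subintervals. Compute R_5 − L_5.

-2

R_5 = 20.24.
L_5 = 22.24.
R_5 − L_5 = -2.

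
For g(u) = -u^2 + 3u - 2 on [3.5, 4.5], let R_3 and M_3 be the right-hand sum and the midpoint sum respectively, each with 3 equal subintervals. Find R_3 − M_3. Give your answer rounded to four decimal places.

-0.8611

R_3 ≈ -6.935185.
M_3 ≈ -6.074074.
R_3 − M_3 ≈ -0.8611.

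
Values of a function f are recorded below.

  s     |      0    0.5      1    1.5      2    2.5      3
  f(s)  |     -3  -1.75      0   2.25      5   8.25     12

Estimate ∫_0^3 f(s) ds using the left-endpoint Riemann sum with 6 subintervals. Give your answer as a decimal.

5.375

Δs = 0.5.
Sum = 0.5·[(-3) + (-1.75) + 0 + 2.25 + 5 + 8.25] = 5.375.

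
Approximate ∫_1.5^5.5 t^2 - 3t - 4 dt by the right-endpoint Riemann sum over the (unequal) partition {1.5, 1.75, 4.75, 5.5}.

18.703125

Subinterval widths: 0.25, 3, 0.75.
Right endpoints: 1.75, 4.75, 5.5.
f(1.75) = -6.1875, f(4.75) = 4.3125, f(5.5) = 9.75.
Sum = Σ Δt_i · f(t_i).
Sum = 18.703125.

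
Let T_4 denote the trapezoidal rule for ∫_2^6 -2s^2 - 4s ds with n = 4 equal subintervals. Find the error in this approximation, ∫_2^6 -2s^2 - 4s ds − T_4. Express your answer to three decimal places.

1.333

Exact integral: ∫_2^6 f(s) ds ≈ -202.66667.
T_4 = -204.
Error ≈ -202.66667 − (-204) ≈ 1.333.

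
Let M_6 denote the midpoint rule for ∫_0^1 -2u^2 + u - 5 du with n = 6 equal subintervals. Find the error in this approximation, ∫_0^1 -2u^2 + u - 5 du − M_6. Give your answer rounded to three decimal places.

Exact integral: ∫_0^1 f(u) du ≈ -5.16667.
M_6 ≈ -5.16204.
Error ≈ -5.16667 − (-5.16204) ≈ -0.005.

-0.005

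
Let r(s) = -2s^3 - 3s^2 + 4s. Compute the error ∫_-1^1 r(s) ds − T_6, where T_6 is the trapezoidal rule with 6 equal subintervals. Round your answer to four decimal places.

Exact integral: ∫_-1^1 r(s) ds = -2.
T_6 ≈ -2.111111.
Error ≈ -2 − (-2.111111) ≈ 0.1111.

0.1111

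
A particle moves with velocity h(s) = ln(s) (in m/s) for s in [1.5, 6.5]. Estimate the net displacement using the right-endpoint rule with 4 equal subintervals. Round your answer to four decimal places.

Δs = (6.5 − 1.5)/4 = 1.25.
Right endpoints: 2.75, 4, 5.25, 6.5.
h(2.75) ≈ 1.0116, h(4) ≈ 1.3863, h(5.25) ≈ 1.6582, h(6.5) ≈ 1.8718.
Sum = Δs · [h(2.75) + h(4) + h(5.25) + h(6.5)].
Sum ≈ 7.4099.

7.4099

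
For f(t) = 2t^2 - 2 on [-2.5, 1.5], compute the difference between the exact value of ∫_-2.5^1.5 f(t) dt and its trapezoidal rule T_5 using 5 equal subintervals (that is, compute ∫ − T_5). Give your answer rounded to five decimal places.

Exact integral: ∫_-2.5^1.5 f(t) dt ≈ 4.6666667.
T_5 = 5.52.
Error ≈ 4.6666667 − 5.52 ≈ -0.85333.

-0.85333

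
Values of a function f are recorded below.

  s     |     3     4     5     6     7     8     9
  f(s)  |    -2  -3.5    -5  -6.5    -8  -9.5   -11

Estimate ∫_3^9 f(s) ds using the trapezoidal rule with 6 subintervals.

Δs = 1.
T_6 = (1/2)·[(-2) + 2·(-3.5) + 2·(-5) + 2·(-6.5) + 2·(-8) + 2·(-9.5) + (-11)] = -39.

-39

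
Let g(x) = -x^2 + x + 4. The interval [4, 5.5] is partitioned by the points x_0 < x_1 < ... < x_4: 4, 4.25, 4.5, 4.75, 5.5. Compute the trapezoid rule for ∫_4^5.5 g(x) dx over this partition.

Subinterval widths: 0.25, 0.25, 0.25, 0.75.
g(4) = -8, g(4.25) = -9.8125, g(4.5) = -11.75, g(4.75) = -13.8125, g(5.5) = -20.75.
On each subinterval the trapezoid contributes (Δx_i/2)·[g(x_{i-1}) + g(x_i)].
Sum = -21.078125.

-21.078125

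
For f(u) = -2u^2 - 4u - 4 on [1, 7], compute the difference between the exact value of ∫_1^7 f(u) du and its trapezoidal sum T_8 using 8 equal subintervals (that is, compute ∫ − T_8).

Exact integral: ∫_1^7 f(u) du = -348.
T_8 = -349.125.
Error = -348 − (-349.125) = 1.125.

1.125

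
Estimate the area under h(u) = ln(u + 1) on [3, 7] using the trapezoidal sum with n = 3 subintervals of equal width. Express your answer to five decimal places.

Δu = (7 − 3)/3 = 4/3.
h(3) ≈ 1.38629, h(13/3) ≈ 1.67398, h(17/3) ≈ 1.89712, h(7) ≈ 2.07944.
T_3 = (Δu/2)·[h(u_0) + 2h(u_1) + 2h(u_2) + h(u_3)].
Sum ≈ 7.07195.

7.07195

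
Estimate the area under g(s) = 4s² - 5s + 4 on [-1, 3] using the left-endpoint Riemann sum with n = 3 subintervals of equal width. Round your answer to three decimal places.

Δs = (3 − (-1))/3 = 4/3.
Left endpoints: -1, 1/3, 5/3.
g(-1) = 13, g(1/3) = 25/9, g(5/3) = 61/9.
Sum = Δs · [g(-1) + g(1/3) + g(5/3)].
Sum ≈ 30.074.

30.074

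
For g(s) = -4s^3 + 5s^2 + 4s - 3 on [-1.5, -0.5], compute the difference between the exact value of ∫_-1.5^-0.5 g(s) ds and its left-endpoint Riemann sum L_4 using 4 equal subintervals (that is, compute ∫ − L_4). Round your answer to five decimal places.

Exact integral: ∫_-1.5^-0.5 g(s) ds ≈ 3.4166667.
L_4 = 5.96875.
Error ≈ 3.4166667 − 5.96875 ≈ -2.55208.

-2.55208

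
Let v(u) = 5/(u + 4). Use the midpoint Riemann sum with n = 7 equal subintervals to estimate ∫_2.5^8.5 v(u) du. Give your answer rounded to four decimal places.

Δu = (8.5 − 2.5)/7 = 6/7.
Midpoints: 41/14, 53/14, 65/14, 5.5, 89/14, 101/14, 113/14.
v(41/14) = 70/97, v(53/14) = 70/109, v(65/14) = 70/121, v(5.5) = 10/19, v(89/14) = 14/29, v(101/14) = 70/157, v(113/14) = 70/169.
Sum = Δu · [v(41/14) + v(53/14) + v(65/14) + ...].
Sum ≈ 3.2670.

3.2670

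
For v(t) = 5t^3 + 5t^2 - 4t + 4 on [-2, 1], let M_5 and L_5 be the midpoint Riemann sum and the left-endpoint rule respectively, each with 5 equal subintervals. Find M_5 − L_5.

M_5 = 14.475.
L_5 = 8.4.
M_5 − L_5 = 6.075.

6.075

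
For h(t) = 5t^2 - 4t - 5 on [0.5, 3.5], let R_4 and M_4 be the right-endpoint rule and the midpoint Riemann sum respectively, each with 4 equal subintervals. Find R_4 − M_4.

20.109375

R_4 = 51.65625.
M_4 = 31.546875.
R_4 − M_4 = 20.109375.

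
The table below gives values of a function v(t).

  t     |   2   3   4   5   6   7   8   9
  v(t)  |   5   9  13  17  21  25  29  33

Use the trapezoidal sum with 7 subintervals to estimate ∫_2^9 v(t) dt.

133

Δt = 1.
T_7 = (1/2)·[5 + 2·9 + 2·13 + 2·17 + 2·21 + 2·25 + 2·29 + 33] = 133.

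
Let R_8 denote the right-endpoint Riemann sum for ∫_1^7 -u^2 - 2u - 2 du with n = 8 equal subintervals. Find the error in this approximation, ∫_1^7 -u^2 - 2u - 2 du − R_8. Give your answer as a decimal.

23.0625

Exact integral: ∫_1^7 f(u) du = -174.
R_8 = -197.0625.
Error = -174 − (-197.0625) = 23.0625.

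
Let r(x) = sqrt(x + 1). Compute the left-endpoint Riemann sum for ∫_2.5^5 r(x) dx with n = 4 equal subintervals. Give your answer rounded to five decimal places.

5.24981

Δx = (5 − 2.5)/4 = 0.625.
Left endpoints: 2.5, 3.125, 3.75, 4.375.
r(2.5) ≈ 1.87083, r(3.125) ≈ 2.03101, r(3.75) ≈ 2.17945, r(4.375) ≈ 2.31840.
Sum = Δx · [r(2.5) + r(3.125) + r(3.75) + r(4.375)].
Sum ≈ 5.24981.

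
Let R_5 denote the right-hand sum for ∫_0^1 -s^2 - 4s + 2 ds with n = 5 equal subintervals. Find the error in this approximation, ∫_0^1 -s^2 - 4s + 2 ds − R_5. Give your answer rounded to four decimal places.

Exact integral: ∫_0^1 f(s) ds ≈ -0.333333.
R_5 = -0.84.
Error ≈ -0.333333 − (-0.84) ≈ 0.5067.

0.5067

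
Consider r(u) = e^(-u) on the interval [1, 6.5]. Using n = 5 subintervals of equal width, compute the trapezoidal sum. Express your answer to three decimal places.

0.403

Δu = (6.5 − 1)/5 = 1.1.
r(1) ≈ 0.368, r(2.1) ≈ 0.122, r(3.2) ≈ 0.041, r(4.3) ≈ 0.014, r(5.4) ≈ 0.005, r(6.5) ≈ 0.002.
T_5 = (Δu/2)·[r(u_0) + 2r(u_1) + ... + 2r(u_{4}) + r(u_5)].
Sum ≈ 0.403.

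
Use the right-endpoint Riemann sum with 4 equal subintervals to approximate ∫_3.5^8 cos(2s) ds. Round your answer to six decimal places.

-1.216747

Δs = (8 − 3.5)/4 = 1.125.
Right endpoints: 4.625, 5.75, 6.875, 8.
f(4.625) ≈ -0.984765, f(5.75) ≈ 0.483305, f(6.875) ≈ 0.377567, f(8) ≈ -0.957659.
Sum = Δs · [f(4.625) + f(5.75) + f(6.875) + f(8)].
Sum ≈ -1.216747.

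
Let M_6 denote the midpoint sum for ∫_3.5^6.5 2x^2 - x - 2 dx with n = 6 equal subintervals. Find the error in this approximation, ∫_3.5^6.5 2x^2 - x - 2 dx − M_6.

0.125

Exact integral: ∫_3.5^6.5 f(x) dx = 133.5.
M_6 = 133.375.
Error = 133.5 − 133.375 = 0.125.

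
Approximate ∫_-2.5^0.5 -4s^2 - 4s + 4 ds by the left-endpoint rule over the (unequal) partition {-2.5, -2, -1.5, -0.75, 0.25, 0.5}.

-1.3125

Subinterval widths: 0.5, 0.5, 0.75, 1, 0.25.
Left endpoints: -2.5, -2, -1.5, -0.75, 0.25.
f(-2.5) = -11, f(-2) = -4, f(-1.5) = 1, f(-0.75) = 4.75, f(0.25) = 2.75.
Sum = Σ Δs_i · f(s_i).
Sum = -1.3125.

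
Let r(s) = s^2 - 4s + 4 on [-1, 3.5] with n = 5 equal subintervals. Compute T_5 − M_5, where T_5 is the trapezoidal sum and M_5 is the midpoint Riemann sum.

T_5 = 10.7325.
M_5 = 9.82125.
T_5 − M_5 = 0.91125.

0.91125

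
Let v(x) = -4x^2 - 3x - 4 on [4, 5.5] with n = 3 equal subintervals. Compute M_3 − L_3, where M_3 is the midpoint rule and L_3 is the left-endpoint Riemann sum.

M_3 = -163.75.
L_3 = -148.75.
M_3 − L_3 = -15.

-15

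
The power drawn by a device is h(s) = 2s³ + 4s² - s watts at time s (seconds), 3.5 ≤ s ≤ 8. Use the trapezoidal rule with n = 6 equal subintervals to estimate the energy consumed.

2588.8359375

Δs = (8 − 3.5)/6 = 0.75.
h(3.5) = 131.25, h(4.25) = 221.53125, h(5) = 345, h(5.75) = 506.71875, h(6.5) = 711.75, h(7.25) = 965.15625, h(8) = 1272.
T_6 = (Δs/2)·[h(s_0) + 2h(s_1) + ... + 2h(s_{5}) + h(s_6)].
Sum = 2588.8359375.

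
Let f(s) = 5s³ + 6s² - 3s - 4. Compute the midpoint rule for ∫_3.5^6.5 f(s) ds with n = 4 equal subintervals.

Δs = (6.5 − 3.5)/4 = 0.75.
Midpoints: 3.875, 4.625, 5.375, 6.125.
f(3.875) = 187083/512, f(4.625) = 309825/512, f(5.375) = 475983/512, f(6.125) = 692037/512.
Sum = Δs · [f(3.875) + f(4.625) + f(5.375) + f(6.125)].
Sum = 2438.859375.

2438.859375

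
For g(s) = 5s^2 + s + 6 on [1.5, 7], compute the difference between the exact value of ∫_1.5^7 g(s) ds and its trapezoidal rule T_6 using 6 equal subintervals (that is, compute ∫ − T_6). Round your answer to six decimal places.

Exact integral: ∫_1.5^7 g(s) ds ≈ 622.41666667.
T_6 ≈ 626.26793981.
Error ≈ 622.41666667 − 626.26793981 ≈ -3.851273.

-3.851273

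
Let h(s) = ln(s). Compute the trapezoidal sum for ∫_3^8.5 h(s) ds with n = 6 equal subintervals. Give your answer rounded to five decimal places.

Δs = (8.5 − 3)/6 = 11/12.
h(3) ≈ 1.09861, h(47/12) ≈ 1.36524, h(29/6) ≈ 1.57554, h(5.75) ≈ 1.74920, h(20/3) ≈ 1.89712, h(91/12) ≈ 2.02595, h(8.5) ≈ 2.14007.
T_6 = (Δs/2)·[h(s_0) + 2h(s_1) + ... + 2h(s_{5}) + h(s_6)].
Sum ≈ 9.37969.

9.37969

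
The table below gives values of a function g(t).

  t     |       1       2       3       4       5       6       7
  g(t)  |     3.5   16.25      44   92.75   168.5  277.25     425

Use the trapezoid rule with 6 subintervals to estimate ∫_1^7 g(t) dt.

Δt = 1.
T_6 = (1/2)·[3.5 + 2·16.25 + 2·44 + 2·92.75 + 2·168.5 + 2·277.25 + 425] = 813.

813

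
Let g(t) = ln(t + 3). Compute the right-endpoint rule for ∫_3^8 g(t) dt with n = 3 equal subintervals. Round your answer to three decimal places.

Δt = (8 − 3)/3 = 5/3.
Right endpoints: 14/3, 19/3, 8.
g(14/3) ≈ 2.037, g(19/3) ≈ 2.234, g(8) ≈ 2.398.
Sum = Δt · [g(14/3) + g(19/3) + g(8)].
Sum ≈ 11.114.

11.114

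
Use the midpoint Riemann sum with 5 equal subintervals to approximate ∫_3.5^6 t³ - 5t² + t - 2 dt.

Δt = (6 − 3.5)/5 = 0.5.
Midpoints: 3.75, 4.25, 4.75, 5.25, 5.75.
f(3.75) = -15.828125, f(4.25) = -11.296875, f(4.75) = -2.890625, f(5.25) = 10.140625, f(5.75) = 28.546875.
Sum = Δt · [f(3.75) + f(4.25) + f(4.75) + f(5.25) + f(5.75)].
Sum = 4.3359375.

4.3359375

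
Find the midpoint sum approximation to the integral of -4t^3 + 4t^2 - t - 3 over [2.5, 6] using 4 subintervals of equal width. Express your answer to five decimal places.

Δt = (6 − 2.5)/4 = 0.875.
Midpoints: 2.9375, 3.8125, 4.6875, 5.5625.
f(2.9375) = -74559/1024, f(3.8125) = -174421/1024, f(4.6875) = -339747/1024, f(5.5625) = -587001/1024.
Sum = Δt · [f(2.9375) + f(3.8125) + f(4.6875) + f(5.5625)].
Sum ≈ -1004.65039.

-1004.65039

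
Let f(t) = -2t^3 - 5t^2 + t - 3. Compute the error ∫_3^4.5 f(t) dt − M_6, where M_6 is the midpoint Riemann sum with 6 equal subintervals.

-0.21484375

Exact integral: ∫_3^4.5 f(t) dt = -270.28125.
M_6 = -270.06640625.
Error = -270.28125 − (-270.06640625) = -0.21484375.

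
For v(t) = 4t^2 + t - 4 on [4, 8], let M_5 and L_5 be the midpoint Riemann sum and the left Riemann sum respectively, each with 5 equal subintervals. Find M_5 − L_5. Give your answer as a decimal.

M_5 = 604.48.
L_5 = 528.64.
M_5 − L_5 = 75.84.

75.84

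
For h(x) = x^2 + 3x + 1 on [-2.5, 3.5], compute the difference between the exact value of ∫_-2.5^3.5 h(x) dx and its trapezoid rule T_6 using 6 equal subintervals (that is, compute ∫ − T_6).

-1

Exact integral: ∫_-2.5^3.5 h(x) dx = 34.5.
T_6 = 35.5.
Error = 34.5 − 35.5 = -1.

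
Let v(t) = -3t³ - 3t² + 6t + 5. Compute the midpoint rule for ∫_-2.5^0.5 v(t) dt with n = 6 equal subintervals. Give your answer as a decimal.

10.125

Δt = (0.5 − (-2.5))/6 = 0.5.
Midpoints: -2.25, -1.75, -1.25, -0.75, -0.25, 0.25.
v(-2.25) = 10.484375, v(-1.75) = 1.390625, v(-1.25) = -1.328125, v(-0.75) = 0.078125, v(-0.25) = 3.359375, v(0.25) = 6.265625.
Sum = Δt · [v(-2.25) + v(-1.75) + v(-1.25) + ...].
Sum = 10.125.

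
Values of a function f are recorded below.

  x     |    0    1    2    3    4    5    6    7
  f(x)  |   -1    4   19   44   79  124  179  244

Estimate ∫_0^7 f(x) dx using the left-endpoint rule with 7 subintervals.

Δx = 1.
Sum = 1·[(-1) + 4 + 19 + 44 + 79 + 124 + 179] = 448.

448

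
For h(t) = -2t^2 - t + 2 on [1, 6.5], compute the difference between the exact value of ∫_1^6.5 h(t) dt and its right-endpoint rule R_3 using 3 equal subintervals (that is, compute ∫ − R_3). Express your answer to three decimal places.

86.829

Exact integral: ∫_1^6.5 h(t) dt ≈ -192.04167.
R_3 ≈ -278.87037.
Error ≈ -192.04167 − (-278.87037) ≈ 86.829.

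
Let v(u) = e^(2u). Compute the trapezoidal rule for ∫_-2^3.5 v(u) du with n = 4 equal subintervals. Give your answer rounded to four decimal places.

856.8991

Δu = (3.5 − (-2))/4 = 1.375.
v(-2) ≈ 0.0183, v(-0.625) ≈ 0.2865, v(0.75) ≈ 4.4817, v(2.125) ≈ 70.1054, v(3.5) ≈ 1096.6332.
T_4 = (Δu/2)·[v(u_0) + 2v(u_1) + 2v(u_2) + 2v(u_3) + v(u_4)].
Sum ≈ 856.8991.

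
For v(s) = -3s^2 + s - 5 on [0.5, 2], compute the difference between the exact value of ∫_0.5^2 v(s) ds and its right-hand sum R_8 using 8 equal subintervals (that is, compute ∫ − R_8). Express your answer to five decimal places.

0.94043

Exact integral: ∫_0.5^2 v(s) ds = -13.5.
R_8 ≈ -14.4404297.
Error ≈ -13.5 − (-14.4404297) ≈ 0.94043.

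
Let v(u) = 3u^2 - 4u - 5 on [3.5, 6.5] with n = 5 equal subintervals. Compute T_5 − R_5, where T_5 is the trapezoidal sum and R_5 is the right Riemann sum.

-23.4

T_5 = 157.29.
R_5 = 180.69.
T_5 − R_5 = -23.4.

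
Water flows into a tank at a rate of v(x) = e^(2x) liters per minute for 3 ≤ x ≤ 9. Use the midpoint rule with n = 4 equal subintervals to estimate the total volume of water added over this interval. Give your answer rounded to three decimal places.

23127389.016

Δx = (9 − 3)/4 = 1.5.
Midpoints: 3.75, 5.25, 6.75, 8.25.
v(3.75) ≈ 1808.042, v(5.25) ≈ 36315.503, v(6.75) ≈ 729416.370, v(8.25) ≈ 14650719.429.
Sum = Δx · [v(3.75) + v(5.25) + v(6.75) + v(8.25)].
Sum ≈ 23127389.016.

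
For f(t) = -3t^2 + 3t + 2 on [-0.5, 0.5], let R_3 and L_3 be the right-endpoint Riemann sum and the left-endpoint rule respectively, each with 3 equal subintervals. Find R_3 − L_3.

1

R_3 ≈ 2.194444.
L_3 ≈ 1.194444.
R_3 − L_3 = 1.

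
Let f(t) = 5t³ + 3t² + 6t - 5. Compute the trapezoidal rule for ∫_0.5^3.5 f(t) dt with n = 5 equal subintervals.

257.19

Δt = (3.5 − 0.5)/5 = 0.6.
f(0.5) = -0.625, f(1.1) = 11.885, f(1.7) = 38.435, f(2.3) = 85.505, f(2.9) = 159.575, f(3.5) = 267.125.
T_5 = (Δt/2)·[f(t_0) + 2f(t_1) + ... + 2f(t_{4}) + f(t_5)].
Sum = 257.19.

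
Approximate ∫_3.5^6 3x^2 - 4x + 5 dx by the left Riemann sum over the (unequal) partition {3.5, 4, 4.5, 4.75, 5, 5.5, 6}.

124.609375

Subinterval widths: 0.5, 0.5, 0.25, 0.25, 0.5, 0.5.
Left endpoints: 3.5, 4, 4.5, 4.75, 5, 5.5.
f(3.5) = 27.75, f(4) = 37, f(4.5) = 47.75, f(4.75) = 53.6875, f(5) = 60, f(5.5) = 73.75.
Sum = Σ Δx_i · f(x_i).
Sum = 124.609375.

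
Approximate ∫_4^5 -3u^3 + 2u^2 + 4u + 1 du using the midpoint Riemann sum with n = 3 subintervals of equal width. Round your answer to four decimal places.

-216.7269

Δu = (5 − 4)/3 = 1/3.
Midpoints: 25/6, 4.5, 29/6.
f(25/6) = -164.625, f(4.5) = -213.875, f(29/6) = -19561/72.
Sum = Δu · [f(25/6) + f(4.5) + f(29/6)].
Sum ≈ -216.7269.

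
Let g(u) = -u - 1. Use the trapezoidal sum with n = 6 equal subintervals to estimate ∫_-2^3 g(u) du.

-7.5

Δu = (3 − (-2))/6 = 5/6.
g(-2) = 1, g(-7/6) = 1/6, g(-1/3) = -2/3, g(0.5) = -1.5, g(4/3) = -7/3, g(13/6) = -19/6, g(3) = -4.
T_6 = (Δu/2)·[g(u_0) + 2g(u_1) + ... + 2g(u_{5}) + g(u_6)].
Sum = -7.5.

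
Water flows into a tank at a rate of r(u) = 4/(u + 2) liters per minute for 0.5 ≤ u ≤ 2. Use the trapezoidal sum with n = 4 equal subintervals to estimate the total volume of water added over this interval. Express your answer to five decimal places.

Δu = (2 − 0.5)/4 = 0.375.
r(0.5) = 1.6, r(0.875) = 32/23, r(1.25) = 16/13, r(1.625) = 32/29, r(2) = 1.
T_4 = (Δu/2)·[r(u_0) + 2r(u_1) + 2r(u_2) + 2r(u_3) + r(u_4)].
Sum ≈ 1.88457.

1.88457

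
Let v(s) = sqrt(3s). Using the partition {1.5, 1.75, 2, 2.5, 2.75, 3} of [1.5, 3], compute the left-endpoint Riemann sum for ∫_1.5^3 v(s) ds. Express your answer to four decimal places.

3.7306

Subinterval widths: 0.25, 0.25, 0.5, 0.25, 0.25.
Left endpoints: 1.5, 1.75, 2, 2.5, 2.75.
v(1.5) ≈ 2.1213, v(1.75) ≈ 2.2913, v(2) ≈ 2.4495, v(2.5) ≈ 2.7386, v(2.75) ≈ 2.8723.
Sum = Σ Δs_i · v(s_i).
Sum ≈ 3.7306.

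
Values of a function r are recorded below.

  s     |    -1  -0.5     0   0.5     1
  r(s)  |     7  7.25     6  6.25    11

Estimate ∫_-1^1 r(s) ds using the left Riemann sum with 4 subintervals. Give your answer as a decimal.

13.25

Δs = 0.5.
Sum = 0.5·[7 + 7.25 + 6 + 6.25] = 13.25.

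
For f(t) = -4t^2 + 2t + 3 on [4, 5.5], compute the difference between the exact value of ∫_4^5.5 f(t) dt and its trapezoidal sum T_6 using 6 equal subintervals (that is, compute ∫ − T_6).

Exact integral: ∫_4^5.5 f(t) dt = -117.75.
T_6 = -117.8125.
Error = -117.75 − (-117.8125) = 0.0625.

0.0625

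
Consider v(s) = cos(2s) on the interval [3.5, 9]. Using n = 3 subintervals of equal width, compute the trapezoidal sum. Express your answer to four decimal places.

0.3468

Δs = (9 − 3.5)/3 = 11/6.
v(3.5) ≈ 0.7539, v(16/3) ≈ -0.3230, v(43/6) ≈ -0.1949, v(9) ≈ 0.6603.
T_3 = (Δs/2)·[v(s_0) + 2v(s_1) + 2v(s_2) + v(s_3)].
Sum ≈ 0.3468.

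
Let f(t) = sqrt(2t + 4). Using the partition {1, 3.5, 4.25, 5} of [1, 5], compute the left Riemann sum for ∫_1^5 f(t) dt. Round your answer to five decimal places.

11.26284

Subinterval widths: 2.5, 0.75, 0.75.
Left endpoints: 1, 3.5, 4.25.
f(1) ≈ 2.44949, f(3.5) ≈ 3.31662, f(4.25) ≈ 3.53553.
Sum = Σ Δt_i · f(t_i).
Sum ≈ 11.26284.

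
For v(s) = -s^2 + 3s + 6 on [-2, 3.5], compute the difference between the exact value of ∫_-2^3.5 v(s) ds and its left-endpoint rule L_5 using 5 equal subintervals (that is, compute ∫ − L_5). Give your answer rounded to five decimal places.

Exact integral: ∫_-2^3.5 v(s) ds ≈ 28.4166667.
L_5 = 22.77.
Error ≈ 28.4166667 − 22.77 ≈ 5.64667.

5.64667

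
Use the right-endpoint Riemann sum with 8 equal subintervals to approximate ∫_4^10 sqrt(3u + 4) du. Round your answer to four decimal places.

Δu = (10 − 4)/8 = 0.75.
Right endpoints: 4.75, 5.5, 6.25, 7, 7.75, 8.5, 9.25, 10.
f(4.75) ≈ 4.2720, f(5.5) ≈ 4.5277, f(6.25) ≈ 4.7697, f(7) ≈ 5.0000, f(7.75) ≈ 5.2202, f(8.5) ≈ 5.4314, f(9.25) ≈ 5.6347, f(10) ≈ 5.8310.
Sum = Δu · [f(4.75) + f(5.5) + f(6.25) + ...].
Sum ≈ 30.5149.

30.5149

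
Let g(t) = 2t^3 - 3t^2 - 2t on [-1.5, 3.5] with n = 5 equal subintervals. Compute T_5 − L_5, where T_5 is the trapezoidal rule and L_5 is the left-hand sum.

T_5 = 18.75.
L_5 = -7.5.
T_5 − L_5 = 26.25.

26.25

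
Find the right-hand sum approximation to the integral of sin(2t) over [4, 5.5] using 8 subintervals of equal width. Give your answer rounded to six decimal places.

Δt = (5.5 − 4)/8 = 0.1875.
Right endpoints: 4.1875, 4.375, 4.5625, 4.75, 4.9375, 5.125, 5.3125, 5.5.
f(4.1875) ≈ 0.867313, f(4.375) ≈ 0.624724, f(4.5625) ≈ 0.295308, f(4.75) ≈ -0.075151, f(4.9375) ≈ -0.435165, f(5.125) ≈ -0.734698, f(5.3125) ≈ -0.932120, f(5.5) ≈ -0.999990.
Sum = Δt · [f(4.1875) + f(4.375) + f(4.5625) + ...].
Sum ≈ -0.260584.

-0.260584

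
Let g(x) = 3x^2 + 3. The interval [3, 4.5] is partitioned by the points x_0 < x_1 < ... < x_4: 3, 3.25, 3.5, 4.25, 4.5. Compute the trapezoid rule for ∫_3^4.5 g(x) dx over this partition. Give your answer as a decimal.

68.859375

Subinterval widths: 0.25, 0.25, 0.75, 0.25.
g(3) = 30, g(3.25) = 34.6875, g(3.5) = 39.75, g(4.25) = 57.1875, g(4.5) = 63.75.
On each subinterval the trapezoid contributes (Δx_i/2)·[g(x_{i-1}) + g(x_i)].
Sum = 68.859375.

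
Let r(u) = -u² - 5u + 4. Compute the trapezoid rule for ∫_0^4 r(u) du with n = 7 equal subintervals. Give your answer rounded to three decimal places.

-45.551

Δu = (4 − 0)/7 = 4/7.
r(0) = 4, r(4/7) = 40/49, r(8/7) = -148/49, r(12/7) = -368/49, r(16/7) = -620/49, r(20/7) = -904/49, r(24/7) = -1220/49, r(4) = -32.
T_7 = (Δu/2)·[r(u_0) + 2r(u_1) + ... + 2r(u_{6}) + r(u_7)].
Sum ≈ -45.551.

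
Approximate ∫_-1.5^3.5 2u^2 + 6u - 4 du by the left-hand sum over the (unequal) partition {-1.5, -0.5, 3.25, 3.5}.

-23.71875

Subinterval widths: 1, 3.75, 0.25.
Left endpoints: -1.5, -0.5, 3.25.
f(-1.5) = -8.5, f(-0.5) = -6.5, f(3.25) = 36.625.
Sum = Σ Δu_i · f(u_i).
Sum = -23.71875.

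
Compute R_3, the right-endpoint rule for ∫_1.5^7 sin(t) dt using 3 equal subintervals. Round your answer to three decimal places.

Δt = (7 − 1.5)/3 = 11/6.
Right endpoints: 10/3, 31/6, 7.
f(10/3) ≈ -0.191, f(31/6) ≈ -0.899, f(7) ≈ 0.657.
Sum = Δt · [f(10/3) + f(31/6) + f(7)].
Sum ≈ -0.792.

-0.792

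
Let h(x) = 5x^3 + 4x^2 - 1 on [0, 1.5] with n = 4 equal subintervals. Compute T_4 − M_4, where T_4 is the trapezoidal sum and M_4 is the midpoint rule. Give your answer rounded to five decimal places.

0.80420

T_4 ≈ 9.8642578.
M_4 ≈ 9.0600586.
T_4 − M_4 ≈ 0.80420.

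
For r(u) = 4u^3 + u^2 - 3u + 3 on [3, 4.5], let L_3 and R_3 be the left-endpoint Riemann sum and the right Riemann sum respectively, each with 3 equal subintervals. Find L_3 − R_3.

-131.625

L_3 = 275.125.
R_3 = 406.75.
L_3 − R_3 = -131.625.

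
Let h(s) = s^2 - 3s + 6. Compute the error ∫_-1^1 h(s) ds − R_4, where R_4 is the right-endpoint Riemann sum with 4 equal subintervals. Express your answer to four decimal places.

1.4167

Exact integral: ∫_-1^1 h(s) ds ≈ 12.666667.
R_4 = 11.25.
Error ≈ 12.666667 − 11.25 ≈ 1.4167.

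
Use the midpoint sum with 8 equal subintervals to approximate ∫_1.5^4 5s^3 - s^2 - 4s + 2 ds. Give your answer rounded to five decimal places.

Δs = (4 − 1.5)/8 = 0.3125.
Midpoints: 1.65625, 1.96875, 2.28125, 2.59375, 2.90625, 3.21875, 3.53125, 3.84375.
f(1.65625) = 502945/32768, f(1.96875) = 930715/32768, f(2.28125) = 1541085/32768, f(2.59375) = 2364055/32768, f(2.90625) = 3429625/32768, f(3.21875) = 4767795/32768, f(3.53125) = 6408565/32768, f(3.84375) = 8381935/32768.
Sum = Δs · [f(1.65625) + f(1.96875) + f(2.28125) + ...].
Sum ≈ 270.14465.

270.14465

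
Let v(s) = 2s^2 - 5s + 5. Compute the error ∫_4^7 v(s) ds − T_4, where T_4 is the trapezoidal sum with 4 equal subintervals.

Exact integral: ∫_4^7 v(s) ds = 118.5.
T_4 = 119.0625.
Error = 118.5 − 119.0625 = -0.5625.

-0.5625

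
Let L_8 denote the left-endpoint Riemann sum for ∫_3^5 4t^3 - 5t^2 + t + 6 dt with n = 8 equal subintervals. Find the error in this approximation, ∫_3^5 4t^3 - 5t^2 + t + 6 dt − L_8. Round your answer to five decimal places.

38.35417

Exact integral: ∫_3^5 f(t) dt ≈ 400.6666667.
L_8 = 362.3125.
Error ≈ 400.6666667 − 362.3125 ≈ 38.35417.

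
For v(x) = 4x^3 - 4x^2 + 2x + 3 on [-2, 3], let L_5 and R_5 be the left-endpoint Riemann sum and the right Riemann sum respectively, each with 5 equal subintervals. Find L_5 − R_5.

L_5 = -25.
R_5 = 105.
L_5 − R_5 = -130.

-130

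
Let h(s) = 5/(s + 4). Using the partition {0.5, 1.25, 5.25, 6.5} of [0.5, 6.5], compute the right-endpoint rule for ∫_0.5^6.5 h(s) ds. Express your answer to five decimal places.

Subinterval widths: 0.75, 4, 1.25.
Right endpoints: 1.25, 5.25, 6.5.
h(1.25) = 20/21, h(5.25) = 20/37, h(6.5) = 10/21.
Sum = Σ Δs_i · h(s_i).
Sum ≈ 3.47169.

3.47169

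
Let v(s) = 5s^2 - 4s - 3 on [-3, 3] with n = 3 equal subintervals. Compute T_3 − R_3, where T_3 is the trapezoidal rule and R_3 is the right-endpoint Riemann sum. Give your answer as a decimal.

24

T_3 = 92.
R_3 = 68.
T_3 − R_3 = 24.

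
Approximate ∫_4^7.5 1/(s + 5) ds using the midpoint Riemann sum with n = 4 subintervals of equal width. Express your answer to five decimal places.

Δs = (7.5 − 4)/4 = 0.875.
Midpoints: 4.4375, 5.3125, 6.1875, 7.0625.
f(4.4375) = 16/151, f(5.3125) = 16/165, f(6.1875) = 16/179, f(7.0625) = 16/193.
Sum = Δs · [f(4.4375) + f(5.3125) + f(6.1875) + f(7.0625)].
Sum ≈ 0.32831.

0.32831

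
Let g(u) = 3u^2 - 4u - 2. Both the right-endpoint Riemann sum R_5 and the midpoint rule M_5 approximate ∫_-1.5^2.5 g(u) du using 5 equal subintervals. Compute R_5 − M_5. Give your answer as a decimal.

0.32

R_5 = 2.68.
M_5 = 2.36.
R_5 − M_5 = 0.32.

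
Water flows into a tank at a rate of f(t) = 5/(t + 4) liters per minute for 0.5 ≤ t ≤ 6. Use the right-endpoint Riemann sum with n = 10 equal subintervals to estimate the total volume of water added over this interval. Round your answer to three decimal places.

Δt = (6 − 0.5)/10 = 0.55.
Right endpoints: 1.05, 1.6, 2.15, 2.7, 3.25, 3.8, 4.35, 4.9, 5.45, 6.
f(1.05) = 100/101, f(1.6) = 25/28, f(2.15) = 100/123, f(2.7) = 50/67, f(3.25) = 20/29, f(3.8) = 25/39, f(4.35) = 100/167, f(4.9) = 50/89, f(5.45) = 100/189, f(6) = 0.5.
Sum = Δt · [f(1.05) + f(1.6) + f(2.15) + ...].
Sum ≈ 3.829.

3.829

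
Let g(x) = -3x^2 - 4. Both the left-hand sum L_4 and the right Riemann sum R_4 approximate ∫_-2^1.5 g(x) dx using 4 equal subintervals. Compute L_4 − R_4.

-4.59375

L_4 = -29.01171875.
R_4 = -24.41796875.
L_4 − R_4 = -4.59375.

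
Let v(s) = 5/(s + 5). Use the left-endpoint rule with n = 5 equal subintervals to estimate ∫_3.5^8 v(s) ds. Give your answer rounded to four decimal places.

2.2187

Δs = (8 − 3.5)/5 = 0.9.
Left endpoints: 3.5, 4.4, 5.3, 6.2, 7.1.
v(3.5) = 10/17, v(4.4) = 25/47, v(5.3) = 50/103, v(6.2) = 25/56, v(7.1) = 50/121.
Sum = Δs · [v(3.5) + v(4.4) + v(5.3) + v(6.2) + v(7.1)].
Sum ≈ 2.2187.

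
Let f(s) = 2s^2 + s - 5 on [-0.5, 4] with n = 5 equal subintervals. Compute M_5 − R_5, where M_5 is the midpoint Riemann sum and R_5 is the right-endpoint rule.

-18.0225

M_5 = 27.5175.
R_5 = 45.54.
M_5 − R_5 = -18.0225.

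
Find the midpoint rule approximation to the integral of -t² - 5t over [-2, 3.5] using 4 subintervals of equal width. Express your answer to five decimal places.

-36.71680

Δt = (3.5 − (-2))/4 = 1.375.
Midpoints: -1.3125, 0.0625, 1.4375, 2.8125.
f(-1.3125) = 4.83984375, f(0.0625) = -0.31640625, f(1.4375) = -9.25390625, f(2.8125) = -21.97265625.
Sum = Δt · [f(-1.3125) + f(0.0625) + f(1.4375) + f(2.8125)].
Sum ≈ -36.71680.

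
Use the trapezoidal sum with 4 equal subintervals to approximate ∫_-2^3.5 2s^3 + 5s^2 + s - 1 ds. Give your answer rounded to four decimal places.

Δs = (3.5 − (-2))/4 = 1.375.
f(-2) = 1, f(-0.625) = -0.16015625, f(0.75) = 3.40625, f(2.125) = 42.89453125, f(3.5) = 149.5.
T_4 = (Δs/2)·[f(s_0) + 2f(s_1) + 2f(s_2) + 2f(s_3) + f(s_4)].
Sum ≈ 166.9121.

166.9121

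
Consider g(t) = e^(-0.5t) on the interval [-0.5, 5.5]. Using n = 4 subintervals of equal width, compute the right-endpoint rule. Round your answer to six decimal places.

1.638448

Δt = (5.5 − (-0.5))/4 = 1.5.
Right endpoints: 1, 2.5, 4, 5.5.
g(1) ≈ 0.606531, g(2.5) ≈ 0.286505, g(4) ≈ 0.135335, g(5.5) ≈ 0.063928.
Sum = Δt · [g(1) + g(2.5) + g(4) + g(5.5)].
Sum ≈ 1.638448.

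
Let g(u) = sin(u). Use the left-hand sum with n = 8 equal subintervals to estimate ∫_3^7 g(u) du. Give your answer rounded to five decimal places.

-1.83638

Δu = (7 − 3)/8 = 0.5.
Left endpoints: 3, 3.5, 4, 4.5, 5, 5.5, 6, 6.5.
g(3) ≈ 0.14112, g(3.5) ≈ -0.35078, g(4) ≈ -0.75680, g(4.5) ≈ -0.97753, g(5) ≈ -0.95892, g(5.5) ≈ -0.70554, g(6) ≈ -0.27942, g(6.5) ≈ 0.21512.
Sum = Δu · [g(3) + g(3.5) + g(4) + ...].
Sum ≈ -1.83638.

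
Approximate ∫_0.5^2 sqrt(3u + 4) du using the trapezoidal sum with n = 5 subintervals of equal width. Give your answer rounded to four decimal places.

4.1597

Δu = (2 − 0.5)/5 = 0.3.
f(0.5) ≈ 2.3452, f(0.8) ≈ 2.5298, f(1.1) ≈ 2.7019, f(1.4) ≈ 2.8636, f(1.7) ≈ 3.0166, f(2) ≈ 3.1623.
T_5 = (Δu/2)·[f(u_0) + 2f(u_1) + ... + 2f(u_{4}) + f(u_5)].
Sum ≈ 4.1597.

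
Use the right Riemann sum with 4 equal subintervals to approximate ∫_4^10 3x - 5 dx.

Δx = (10 − 4)/4 = 1.5.
Right endpoints: 5.5, 7, 8.5, 10.
f(5.5) = 11.5, f(7) = 16, f(8.5) = 20.5, f(10) = 25.
Sum = Δx · [f(5.5) + f(7) + f(8.5) + f(10)].
Sum = 109.5.

109.5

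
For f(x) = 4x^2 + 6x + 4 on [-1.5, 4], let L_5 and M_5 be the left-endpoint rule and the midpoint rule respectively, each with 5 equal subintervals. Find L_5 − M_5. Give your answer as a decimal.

L_5 = 109.12.
M_5 = 150.865.
L_5 − M_5 = -41.745.

-41.745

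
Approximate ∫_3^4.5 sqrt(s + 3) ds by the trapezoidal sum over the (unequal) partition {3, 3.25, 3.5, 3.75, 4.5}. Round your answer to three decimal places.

3.895

Subinterval widths: 0.25, 0.25, 0.25, 0.75.
f(3) ≈ 2.449, f(3.25) ≈ 2.500, f(3.5) ≈ 2.550, f(3.75) ≈ 2.598, f(4.5) ≈ 2.739.
On each subinterval the trapezoid contributes (Δs_i/2)·[f(s_{i-1}) + f(s_i)].
Sum ≈ 3.895.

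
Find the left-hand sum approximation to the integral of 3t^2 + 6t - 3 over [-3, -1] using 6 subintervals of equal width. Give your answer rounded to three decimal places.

Δt = (-1 − (-3))/6 = 1/3.
Left endpoints: -3, -8/3, -7/3, -2, -5/3, -4/3.
f(-3) = 6, f(-8/3) = 7/3, f(-7/3) = -2/3, f(-2) = -3, f(-5/3) = -14/3, f(-4/3) = -17/3.
Sum = Δt · [f(-3) + f(-8/3) + f(-7/3) + ...].
Sum ≈ -1.889.

-1.889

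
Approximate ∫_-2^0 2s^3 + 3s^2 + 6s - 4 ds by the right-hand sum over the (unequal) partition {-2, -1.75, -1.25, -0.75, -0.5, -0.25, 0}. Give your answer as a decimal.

Subinterval widths: 0.25, 0.5, 0.5, 0.25, 0.25, 0.25.
Right endpoints: -1.75, -1.25, -0.75, -0.5, -0.25, 0.
f(-1.75) = -16.03125, f(-1.25) = -10.71875, f(-0.75) = -7.65625, f(-0.5) = -6.5, f(-0.25) = -5.34375, f(0) = -4.
Sum = Σ Δs_i · f(s_i).
Sum = -17.15625.

-17.15625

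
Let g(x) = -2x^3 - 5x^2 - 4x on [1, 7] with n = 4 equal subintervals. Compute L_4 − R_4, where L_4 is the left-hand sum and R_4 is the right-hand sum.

L_4 = -1220.25.
R_4 = -2642.25.
L_4 − R_4 = 1422.

1422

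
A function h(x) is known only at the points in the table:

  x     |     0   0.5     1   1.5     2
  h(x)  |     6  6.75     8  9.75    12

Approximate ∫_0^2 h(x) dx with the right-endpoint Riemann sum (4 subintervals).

18.25

Δx = 0.5.
Sum = 0.5·[6.75 + 8 + 9.75 + 12] = 18.25.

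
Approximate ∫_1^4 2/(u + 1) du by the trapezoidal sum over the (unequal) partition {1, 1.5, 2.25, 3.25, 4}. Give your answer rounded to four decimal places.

Subinterval widths: 0.5, 0.75, 1, 0.75.
f(1) = 1, f(1.5) = 0.8, f(2.25) = 8/13, f(3.25) = 8/17, f(4) = 0.4.
On each subinterval the trapezoid contributes (Δu_i/2)·[f(u_{i-1}) + f(u_i)].
Sum ≈ 1.8502.

1.8502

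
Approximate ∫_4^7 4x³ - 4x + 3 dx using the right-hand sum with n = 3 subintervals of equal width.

2673

Δx = (7 − 4)/3 = 1.
Right endpoints: 5, 6, 7.
f(5) = 483, f(6) = 843, f(7) = 1347.
Sum = Δx · [f(5) + f(6) + f(7)].
Sum = 2673.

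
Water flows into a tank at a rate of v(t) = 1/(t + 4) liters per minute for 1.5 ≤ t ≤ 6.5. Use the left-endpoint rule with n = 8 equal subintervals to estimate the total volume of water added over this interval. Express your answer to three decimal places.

Δt = (6.5 − 1.5)/8 = 0.625.
Left endpoints: 1.5, 2.125, 2.75, 3.375, 4, 4.625, 5.25, 5.875.
v(1.5) = 2/11, v(2.125) = 8/49, v(2.75) = 4/27, v(3.375) = 8/59, v(4) = 0.125, v(4.625) = 8/69, v(5.25) = 4/37, v(5.875) = 8/79.
Sum = Δt · [v(1.5) + v(2.125) + v(2.75) + ...].
Sum ≈ 0.674.

0.674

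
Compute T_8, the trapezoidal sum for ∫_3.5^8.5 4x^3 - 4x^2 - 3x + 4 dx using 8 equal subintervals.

Δx = (8.5 − 3.5)/8 = 0.625.
f(3.5) = 116, f(4.125) = 204.3203125, f(4.75) = 328.1875, f(5.375) = 493.4609375, f(6) = 706, f(6.625) = 971.6640625, f(7.25) = 1296.3125, f(7.875) = 1685.8046875, f(8.5) = 2146.
T_8 = (Δx/2)·[f(x_0) + 2f(x_1) + ... + 2f(x_{7}) + f(x_8)].
Sum = 4260.46875.

4260.46875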